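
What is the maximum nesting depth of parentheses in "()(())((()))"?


Input: "()(())((()))"
Tracking depth:
  Position 0 '(': depth becomes 1
  Position 1 ')': depth becomes 0
  Position 2 '(': depth becomes 1
  Position 3 '(': depth becomes 2
  Position 4 ')': depth becomes 1
  Position 5 ')': depth becomes 0
  Position 6 '(': depth becomes 1
  Position 7 '(': depth becomes 2
  Position 8 '(': depth becomes 3
  Position 9 ')': depth becomes 2
  Position 10 ')': depth becomes 1
  Position 11 ')': depth becomes 0
Maximum depth reached: 3

3


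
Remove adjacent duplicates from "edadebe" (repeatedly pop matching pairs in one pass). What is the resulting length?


Input: edadebe
Stack-based adjacent duplicate removal:
  Read 'e': push. Stack: e
  Read 'd': push. Stack: ed
  Read 'a': push. Stack: eda
  Read 'd': push. Stack: edad
  Read 'e': push. Stack: edade
  Read 'b': push. Stack: edadeb
  Read 'e': push. Stack: edadebe
Final stack: "edadebe" (length 7)

7


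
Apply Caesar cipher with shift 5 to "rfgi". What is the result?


Caesar cipher: shift "rfgi" by 5
  'r' (pos 17) + 5 = pos 22 = 'w'
  'f' (pos 5) + 5 = pos 10 = 'k'
  'g' (pos 6) + 5 = pos 11 = 'l'
  'i' (pos 8) + 5 = pos 13 = 'n'
Result: wkln

wkln


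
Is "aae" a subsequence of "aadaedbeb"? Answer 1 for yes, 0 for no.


Check if "aae" is a subsequence of "aadaedbeb"
Greedy scan:
  Position 0 ('a'): matches sub[0] = 'a'
  Position 1 ('a'): matches sub[1] = 'a'
  Position 2 ('d'): no match needed
  Position 3 ('a'): no match needed
  Position 4 ('e'): matches sub[2] = 'e'
  Position 5 ('d'): no match needed
  Position 6 ('b'): no match needed
  Position 7 ('e'): no match needed
  Position 8 ('b'): no match needed
All 3 characters matched => is a subsequence

1


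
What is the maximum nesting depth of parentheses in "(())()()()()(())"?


Input: "(())()()()()(())"
Tracking depth:
  Position 0 '(': depth becomes 1
  Position 1 '(': depth becomes 2
  Position 2 ')': depth becomes 1
  Position 3 ')': depth becomes 0
  Position 4 '(': depth becomes 1
  Position 5 ')': depth becomes 0
  Position 6 '(': depth becomes 1
  Position 7 ')': depth becomes 0
  Position 8 '(': depth becomes 1
  Position 9 ')': depth becomes 0
  Position 10 '(': depth becomes 1
  Position 11 ')': depth becomes 0
  Position 12 '(': depth becomes 1
  Position 13 '(': depth becomes 2
  Position 14 ')': depth becomes 1
  Position 15 ')': depth becomes 0
Maximum depth reached: 2

2


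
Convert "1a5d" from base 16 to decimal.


Input: "1a5d" in base 16
Positional expansion:
  Digit '1' (value 1) x 16^3 = 4096
  Digit 'a' (value 10) x 16^2 = 2560
  Digit '5' (value 5) x 16^1 = 80
  Digit 'd' (value 13) x 16^0 = 13
Sum = 6749

6749


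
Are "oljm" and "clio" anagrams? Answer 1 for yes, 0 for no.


Strings: "oljm", "clio"
Sorted first:  jlmo
Sorted second: cilo
Differ at position 0: 'j' vs 'c' => not anagrams

0


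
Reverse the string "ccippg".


Input: ccippg
Reading characters right to left:
  Position 5: 'g'
  Position 4: 'p'
  Position 3: 'p'
  Position 2: 'i'
  Position 1: 'c'
  Position 0: 'c'
Reversed: gppicc

gppicc


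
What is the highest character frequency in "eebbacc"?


Input: eebbacc
Character counts:
  'a': 1
  'b': 2
  'c': 2
  'e': 2
Maximum frequency: 2

2


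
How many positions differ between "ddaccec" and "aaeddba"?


Comparing "ddaccec" and "aaeddba" position by position:
  Position 0: 'd' vs 'a' => DIFFER
  Position 1: 'd' vs 'a' => DIFFER
  Position 2: 'a' vs 'e' => DIFFER
  Position 3: 'c' vs 'd' => DIFFER
  Position 4: 'c' vs 'd' => DIFFER
  Position 5: 'e' vs 'b' => DIFFER
  Position 6: 'c' vs 'a' => DIFFER
Positions that differ: 7

7


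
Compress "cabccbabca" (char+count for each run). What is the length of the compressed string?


Input: cabccbabca
Runs:
  'c' x 1 => "c1"
  'a' x 1 => "a1"
  'b' x 1 => "b1"
  'c' x 2 => "c2"
  'b' x 1 => "b1"
  'a' x 1 => "a1"
  'b' x 1 => "b1"
  'c' x 1 => "c1"
  'a' x 1 => "a1"
Compressed: "c1a1b1c2b1a1b1c1a1"
Compressed length: 18

18


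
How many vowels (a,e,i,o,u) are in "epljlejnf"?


Input: epljlejnf
Checking each character:
  'e' at position 0: vowel (running total: 1)
  'p' at position 1: consonant
  'l' at position 2: consonant
  'j' at position 3: consonant
  'l' at position 4: consonant
  'e' at position 5: vowel (running total: 2)
  'j' at position 6: consonant
  'n' at position 7: consonant
  'f' at position 8: consonant
Total vowels: 2

2


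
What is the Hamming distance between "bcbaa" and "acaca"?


Comparing "bcbaa" and "acaca" position by position:
  Position 0: 'b' vs 'a' => differ
  Position 1: 'c' vs 'c' => same
  Position 2: 'b' vs 'a' => differ
  Position 3: 'a' vs 'c' => differ
  Position 4: 'a' vs 'a' => same
Total differences (Hamming distance): 3

3


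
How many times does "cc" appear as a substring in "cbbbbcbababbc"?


Searching for "cc" in "cbbbbcbababbc"
Scanning each position:
  Position 0: "cb" => no
  Position 1: "bb" => no
  Position 2: "bb" => no
  Position 3: "bb" => no
  Position 4: "bc" => no
  Position 5: "cb" => no
  Position 6: "ba" => no
  Position 7: "ab" => no
  Position 8: "ba" => no
  Position 9: "ab" => no
  Position 10: "bb" => no
  Position 11: "bc" => no
Total occurrences: 0

0


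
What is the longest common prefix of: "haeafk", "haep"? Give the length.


Words: haeafk, haep
  Position 0: all 'h' => match
  Position 1: all 'a' => match
  Position 2: all 'e' => match
  Position 3: ('a', 'p') => mismatch, stop
LCP = "hae" (length 3)

3


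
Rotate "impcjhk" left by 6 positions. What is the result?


Input: "impcjhk", rotate left by 6
First 6 characters: "impcjh"
Remaining characters: "k"
Concatenate remaining + first: "k" + "impcjh" = "kimpcjh"

kimpcjh


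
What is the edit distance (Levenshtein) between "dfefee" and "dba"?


Computing edit distance: "dfefee" -> "dba"
DP table:
           d    b    a
      0    1    2    3
  d   1    0    1    2
  f   2    1    1    2
  e   3    2    2    2
  f   4    3    3    3
  e   5    4    4    4
  e   6    5    5    5
Edit distance = dp[6][3] = 5

5


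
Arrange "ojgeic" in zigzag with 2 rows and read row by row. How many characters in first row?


Zigzag "ojgeic" into 2 rows:
Placing characters:
  'o' => row 0
  'j' => row 1
  'g' => row 0
  'e' => row 1
  'i' => row 0
  'c' => row 1
Rows:
  Row 0: "ogi"
  Row 1: "jec"
First row length: 3

3


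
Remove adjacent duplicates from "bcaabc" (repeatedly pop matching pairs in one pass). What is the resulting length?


Input: bcaabc
Stack-based adjacent duplicate removal:
  Read 'b': push. Stack: b
  Read 'c': push. Stack: bc
  Read 'a': push. Stack: bca
  Read 'a': matches stack top 'a' => pop. Stack: bc
  Read 'b': push. Stack: bcb
  Read 'c': push. Stack: bcbc
Final stack: "bcbc" (length 4)

4


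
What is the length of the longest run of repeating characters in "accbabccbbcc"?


Input: "accbabccbbcc"
Scanning for longest run:
  Position 1 ('c'): new char, reset run to 1
  Position 2 ('c'): continues run of 'c', length=2
  Position 3 ('b'): new char, reset run to 1
  Position 4 ('a'): new char, reset run to 1
  Position 5 ('b'): new char, reset run to 1
  Position 6 ('c'): new char, reset run to 1
  Position 7 ('c'): continues run of 'c', length=2
  Position 8 ('b'): new char, reset run to 1
  Position 9 ('b'): continues run of 'b', length=2
  Position 10 ('c'): new char, reset run to 1
  Position 11 ('c'): continues run of 'c', length=2
Longest run: 'c' with length 2

2


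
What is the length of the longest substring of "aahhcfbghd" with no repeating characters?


Input: "aahhcfbghd"
Sliding window (track last position of each char):
  Position 0 ('a'): window [0,0] length 1 -- new best
  Position 1 ('a'): repeat (last at 0), move window start to 1
  Position 1 ('a'): window [1,1] length 1
  Position 2 ('h'): window [1,2] length 2 -- new best
  Position 3 ('h'): repeat (last at 2), move window start to 3
  Position 3 ('h'): window [3,3] length 1
  Position 4 ('c'): window [3,4] length 2
  Position 5 ('f'): window [3,5] length 3 -- new best
  Position 6 ('b'): window [3,6] length 4 -- new best
  Position 7 ('g'): window [3,7] length 5 -- new best
  Position 8 ('h'): repeat (last at 3), move window start to 4
  Position 8 ('h'): window [4,8] length 5
  Position 9 ('d'): window [4,9] length 6 -- new best
Longest substring with no repeats: "cfbghd" with length 6

6


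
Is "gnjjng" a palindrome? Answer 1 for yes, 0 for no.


Input: gnjjng
Reversed: gnjjng
  Compare pos 0 ('g') with pos 5 ('g'): match
  Compare pos 1 ('n') with pos 4 ('n'): match
  Compare pos 2 ('j') with pos 3 ('j'): match
Result: palindrome

1


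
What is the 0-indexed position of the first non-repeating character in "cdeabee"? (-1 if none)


Input: cdeabee
Character frequencies:
  'a': 1
  'b': 1
  'c': 1
  'd': 1
  'e': 3
Scanning left to right for freq == 1:
  Position 0 ('c'): unique! => answer = 0

0


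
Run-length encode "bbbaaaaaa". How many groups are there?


Input: bbbaaaaaa
Scanning for consecutive runs:
  Group 1: 'b' x 3 (positions 0-2)
  Group 2: 'a' x 6 (positions 3-8)
Total groups: 2

2


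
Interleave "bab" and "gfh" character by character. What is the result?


Interleaving "bab" and "gfh":
  Position 0: 'b' from first, 'g' from second => "bg"
  Position 1: 'a' from first, 'f' from second => "af"
  Position 2: 'b' from first, 'h' from second => "bh"
Result: bgafbh

bgafbh


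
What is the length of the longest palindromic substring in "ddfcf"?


Input: "ddfcf"
Checking substrings for palindromes:
  [2:5] "fcf" (len 3) => palindrome
  [0:2] "dd" (len 2) => palindrome
Longest palindromic substring: "fcf" with length 3

3


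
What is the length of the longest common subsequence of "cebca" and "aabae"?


LCS of "cebca" and "aabae"
DP table:
           a    a    b    a    e
      0    0    0    0    0    0
  c   0    0    0    0    0    0
  e   0    0    0    0    0    1
  b   0    0    0    1    1    1
  c   0    0    0    1    1    1
  a   0    1    1    1    2    2
LCS length = dp[5][5] = 2

2


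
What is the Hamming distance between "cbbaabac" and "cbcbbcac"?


Comparing "cbbaabac" and "cbcbbcac" position by position:
  Position 0: 'c' vs 'c' => same
  Position 1: 'b' vs 'b' => same
  Position 2: 'b' vs 'c' => differ
  Position 3: 'a' vs 'b' => differ
  Position 4: 'a' vs 'b' => differ
  Position 5: 'b' vs 'c' => differ
  Position 6: 'a' vs 'a' => same
  Position 7: 'c' vs 'c' => same
Total differences (Hamming distance): 4

4


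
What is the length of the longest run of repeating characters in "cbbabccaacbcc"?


Input: "cbbabccaacbcc"
Scanning for longest run:
  Position 1 ('b'): new char, reset run to 1
  Position 2 ('b'): continues run of 'b', length=2
  Position 3 ('a'): new char, reset run to 1
  Position 4 ('b'): new char, reset run to 1
  Position 5 ('c'): new char, reset run to 1
  Position 6 ('c'): continues run of 'c', length=2
  Position 7 ('a'): new char, reset run to 1
  Position 8 ('a'): continues run of 'a', length=2
  Position 9 ('c'): new char, reset run to 1
  Position 10 ('b'): new char, reset run to 1
  Position 11 ('c'): new char, reset run to 1
  Position 12 ('c'): continues run of 'c', length=2
Longest run: 'b' with length 2

2


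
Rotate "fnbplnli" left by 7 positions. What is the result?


Input: "fnbplnli", rotate left by 7
First 7 characters: "fnbplnl"
Remaining characters: "i"
Concatenate remaining + first: "i" + "fnbplnl" = "ifnbplnl"

ifnbplnl


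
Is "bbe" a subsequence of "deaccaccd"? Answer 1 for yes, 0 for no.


Check if "bbe" is a subsequence of "deaccaccd"
Greedy scan:
  Position 0 ('d'): no match needed
  Position 1 ('e'): no match needed
  Position 2 ('a'): no match needed
  Position 3 ('c'): no match needed
  Position 4 ('c'): no match needed
  Position 5 ('a'): no match needed
  Position 6 ('c'): no match needed
  Position 7 ('c'): no match needed
  Position 8 ('d'): no match needed
Only matched 0/3 characters => not a subsequence

0


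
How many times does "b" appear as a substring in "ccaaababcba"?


Searching for "b" in "ccaaababcba"
Scanning each position:
  Position 0: "c" => no
  Position 1: "c" => no
  Position 2: "a" => no
  Position 3: "a" => no
  Position 4: "a" => no
  Position 5: "b" => MATCH
  Position 6: "a" => no
  Position 7: "b" => MATCH
  Position 8: "c" => no
  Position 9: "b" => MATCH
  Position 10: "a" => no
Total occurrences: 3

3


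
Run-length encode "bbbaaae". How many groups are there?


Input: bbbaaae
Scanning for consecutive runs:
  Group 1: 'b' x 3 (positions 0-2)
  Group 2: 'a' x 3 (positions 3-5)
  Group 3: 'e' x 1 (positions 6-6)
Total groups: 3

3


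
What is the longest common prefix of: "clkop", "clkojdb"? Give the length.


Words: clkop, clkojdb
  Position 0: all 'c' => match
  Position 1: all 'l' => match
  Position 2: all 'k' => match
  Position 3: all 'o' => match
  Position 4: ('p', 'j') => mismatch, stop
LCP = "clko" (length 4)

4


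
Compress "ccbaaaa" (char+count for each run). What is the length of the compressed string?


Input: ccbaaaa
Runs:
  'c' x 2 => "c2"
  'b' x 1 => "b1"
  'a' x 4 => "a4"
Compressed: "c2b1a4"
Compressed length: 6

6


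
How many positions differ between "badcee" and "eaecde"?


Comparing "badcee" and "eaecde" position by position:
  Position 0: 'b' vs 'e' => DIFFER
  Position 1: 'a' vs 'a' => same
  Position 2: 'd' vs 'e' => DIFFER
  Position 3: 'c' vs 'c' => same
  Position 4: 'e' vs 'd' => DIFFER
  Position 5: 'e' vs 'e' => same
Positions that differ: 3

3


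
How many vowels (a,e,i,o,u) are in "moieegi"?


Input: moieegi
Checking each character:
  'm' at position 0: consonant
  'o' at position 1: vowel (running total: 1)
  'i' at position 2: vowel (running total: 2)
  'e' at position 3: vowel (running total: 3)
  'e' at position 4: vowel (running total: 4)
  'g' at position 5: consonant
  'i' at position 6: vowel (running total: 5)
Total vowels: 5

5


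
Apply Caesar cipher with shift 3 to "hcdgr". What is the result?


Caesar cipher: shift "hcdgr" by 3
  'h' (pos 7) + 3 = pos 10 = 'k'
  'c' (pos 2) + 3 = pos 5 = 'f'
  'd' (pos 3) + 3 = pos 6 = 'g'
  'g' (pos 6) + 3 = pos 9 = 'j'
  'r' (pos 17) + 3 = pos 20 = 'u'
Result: kfgju

kfgju


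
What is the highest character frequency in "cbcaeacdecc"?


Input: cbcaeacdecc
Character counts:
  'a': 2
  'b': 1
  'c': 5
  'd': 1
  'e': 2
Maximum frequency: 5

5


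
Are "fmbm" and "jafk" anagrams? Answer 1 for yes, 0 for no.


Strings: "fmbm", "jafk"
Sorted first:  bfmm
Sorted second: afjk
Differ at position 0: 'b' vs 'a' => not anagrams

0


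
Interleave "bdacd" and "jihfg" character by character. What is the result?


Interleaving "bdacd" and "jihfg":
  Position 0: 'b' from first, 'j' from second => "bj"
  Position 1: 'd' from first, 'i' from second => "di"
  Position 2: 'a' from first, 'h' from second => "ah"
  Position 3: 'c' from first, 'f' from second => "cf"
  Position 4: 'd' from first, 'g' from second => "dg"
Result: bjdiahcfdg

bjdiahcfdg


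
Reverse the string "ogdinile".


Input: ogdinile
Reading characters right to left:
  Position 7: 'e'
  Position 6: 'l'
  Position 5: 'i'
  Position 4: 'n'
  Position 3: 'i'
  Position 2: 'd'
  Position 1: 'g'
  Position 0: 'o'
Reversed: elinidgo

elinidgo


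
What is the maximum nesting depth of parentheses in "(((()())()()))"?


Input: "(((()())()()))"
Tracking depth:
  Position 0 '(': depth becomes 1
  Position 1 '(': depth becomes 2
  Position 2 '(': depth becomes 3
  Position 3 '(': depth becomes 4
  Position 4 ')': depth becomes 3
  Position 5 '(': depth becomes 4
  Position 6 ')': depth becomes 3
  Position 7 ')': depth becomes 2
  Position 8 '(': depth becomes 3
  Position 9 ')': depth becomes 2
  Position 10 '(': depth becomes 3
  Position 11 ')': depth becomes 2
  Position 12 ')': depth becomes 1
  Position 13 ')': depth becomes 0
Maximum depth reached: 4

4


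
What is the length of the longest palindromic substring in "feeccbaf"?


Input: "feeccbaf"
Checking substrings for palindromes:
  [1:3] "ee" (len 2) => palindrome
  [3:5] "cc" (len 2) => palindrome
Longest palindromic substring: "ee" with length 2

2


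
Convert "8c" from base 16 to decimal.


Input: "8c" in base 16
Positional expansion:
  Digit '8' (value 8) x 16^1 = 128
  Digit 'c' (value 12) x 16^0 = 12
Sum = 140

140


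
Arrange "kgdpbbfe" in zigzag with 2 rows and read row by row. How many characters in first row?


Zigzag "kgdpbbfe" into 2 rows:
Placing characters:
  'k' => row 0
  'g' => row 1
  'd' => row 0
  'p' => row 1
  'b' => row 0
  'b' => row 1
  'f' => row 0
  'e' => row 1
Rows:
  Row 0: "kdbf"
  Row 1: "gpbe"
First row length: 4

4


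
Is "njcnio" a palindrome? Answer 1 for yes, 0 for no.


Input: njcnio
Reversed: oincjn
  Compare pos 0 ('n') with pos 5 ('o'): MISMATCH
  Compare pos 1 ('j') with pos 4 ('i'): MISMATCH
  Compare pos 2 ('c') with pos 3 ('n'): MISMATCH
Result: not a palindrome

0


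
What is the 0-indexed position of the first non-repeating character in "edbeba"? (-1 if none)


Input: edbeba
Character frequencies:
  'a': 1
  'b': 2
  'd': 1
  'e': 2
Scanning left to right for freq == 1:
  Position 0 ('e'): freq=2, skip
  Position 1 ('d'): unique! => answer = 1

1


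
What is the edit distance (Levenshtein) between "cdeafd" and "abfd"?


Computing edit distance: "cdeafd" -> "abfd"
DP table:
           a    b    f    d
      0    1    2    3    4
  c   1    1    2    3    4
  d   2    2    2    3    3
  e   3    3    3    3    4
  a   4    3    4    4    4
  f   5    4    4    4    5
  d   6    5    5    5    4
Edit distance = dp[6][4] = 4

4


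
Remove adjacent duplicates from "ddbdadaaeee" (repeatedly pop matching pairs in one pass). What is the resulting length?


Input: ddbdadaaeee
Stack-based adjacent duplicate removal:
  Read 'd': push. Stack: d
  Read 'd': matches stack top 'd' => pop. Stack: (empty)
  Read 'b': push. Stack: b
  Read 'd': push. Stack: bd
  Read 'a': push. Stack: bda
  Read 'd': push. Stack: bdad
  Read 'a': push. Stack: bdada
  Read 'a': matches stack top 'a' => pop. Stack: bdad
  Read 'e': push. Stack: bdade
  Read 'e': matches stack top 'e' => pop. Stack: bdad
  Read 'e': push. Stack: bdade
Final stack: "bdade" (length 5)

5


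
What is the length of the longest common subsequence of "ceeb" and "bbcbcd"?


LCS of "ceeb" and "bbcbcd"
DP table:
           b    b    c    b    c    d
      0    0    0    0    0    0    0
  c   0    0    0    1    1    1    1
  e   0    0    0    1    1    1    1
  e   0    0    0    1    1    1    1
  b   0    1    1    1    2    2    2
LCS length = dp[4][6] = 2

2


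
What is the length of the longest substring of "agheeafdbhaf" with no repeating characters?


Input: "agheeafdbhaf"
Sliding window (track last position of each char):
  Position 0 ('a'): window [0,0] length 1 -- new best
  Position 1 ('g'): window [0,1] length 2 -- new best
  Position 2 ('h'): window [0,2] length 3 -- new best
  Position 3 ('e'): window [0,3] length 4 -- new best
  Position 4 ('e'): repeat (last at 3), move window start to 4
  Position 4 ('e'): window [4,4] length 1
  Position 5 ('a'): window [4,5] length 2
  Position 6 ('f'): window [4,6] length 3
  Position 7 ('d'): window [4,7] length 4
  Position 8 ('b'): window [4,8] length 5 -- new best
  Position 9 ('h'): window [4,9] length 6 -- new best
  Position 10 ('a'): repeat (last at 5), move window start to 6
  Position 10 ('a'): window [6,10] length 5
  Position 11 ('f'): repeat (last at 6), move window start to 7
  Position 11 ('f'): window [7,11] length 5
Longest substring with no repeats: "eafdbh" with length 6

6


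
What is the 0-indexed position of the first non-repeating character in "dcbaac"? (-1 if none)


Input: dcbaac
Character frequencies:
  'a': 2
  'b': 1
  'c': 2
  'd': 1
Scanning left to right for freq == 1:
  Position 0 ('d'): unique! => answer = 0

0


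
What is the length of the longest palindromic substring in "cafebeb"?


Input: "cafebeb"
Checking substrings for palindromes:
  [3:6] "ebe" (len 3) => palindrome
  [4:7] "beb" (len 3) => palindrome
Longest palindromic substring: "ebe" with length 3

3


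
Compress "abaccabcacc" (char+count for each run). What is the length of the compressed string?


Input: abaccabcacc
Runs:
  'a' x 1 => "a1"
  'b' x 1 => "b1"
  'a' x 1 => "a1"
  'c' x 2 => "c2"
  'a' x 1 => "a1"
  'b' x 1 => "b1"
  'c' x 1 => "c1"
  'a' x 1 => "a1"
  'c' x 2 => "c2"
Compressed: "a1b1a1c2a1b1c1a1c2"
Compressed length: 18

18


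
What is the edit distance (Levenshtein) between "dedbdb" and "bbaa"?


Computing edit distance: "dedbdb" -> "bbaa"
DP table:
           b    b    a    a
      0    1    2    3    4
  d   1    1    2    3    4
  e   2    2    2    3    4
  d   3    3    3    3    4
  b   4    3    3    4    4
  d   5    4    4    4    5
  b   6    5    4    5    5
Edit distance = dp[6][4] = 5

5


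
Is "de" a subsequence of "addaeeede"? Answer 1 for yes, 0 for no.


Check if "de" is a subsequence of "addaeeede"
Greedy scan:
  Position 0 ('a'): no match needed
  Position 1 ('d'): matches sub[0] = 'd'
  Position 2 ('d'): no match needed
  Position 3 ('a'): no match needed
  Position 4 ('e'): matches sub[1] = 'e'
  Position 5 ('e'): no match needed
  Position 6 ('e'): no match needed
  Position 7 ('d'): no match needed
  Position 8 ('e'): no match needed
All 2 characters matched => is a subsequence

1


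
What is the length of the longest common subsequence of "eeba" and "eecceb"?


LCS of "eeba" and "eecceb"
DP table:
           e    e    c    c    e    b
      0    0    0    0    0    0    0
  e   0    1    1    1    1    1    1
  e   0    1    2    2    2    2    2
  b   0    1    2    2    2    2    3
  a   0    1    2    2    2    2    3
LCS length = dp[4][6] = 3

3


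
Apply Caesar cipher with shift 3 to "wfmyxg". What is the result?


Caesar cipher: shift "wfmyxg" by 3
  'w' (pos 22) + 3 = pos 25 = 'z'
  'f' (pos 5) + 3 = pos 8 = 'i'
  'm' (pos 12) + 3 = pos 15 = 'p'
  'y' (pos 24) + 3 = pos 1 = 'b'
  'x' (pos 23) + 3 = pos 0 = 'a'
  'g' (pos 6) + 3 = pos 9 = 'j'
Result: zipbaj

zipbaj


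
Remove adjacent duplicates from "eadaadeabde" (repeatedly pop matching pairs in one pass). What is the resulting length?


Input: eadaadeabde
Stack-based adjacent duplicate removal:
  Read 'e': push. Stack: e
  Read 'a': push. Stack: ea
  Read 'd': push. Stack: ead
  Read 'a': push. Stack: eada
  Read 'a': matches stack top 'a' => pop. Stack: ead
  Read 'd': matches stack top 'd' => pop. Stack: ea
  Read 'e': push. Stack: eae
  Read 'a': push. Stack: eaea
  Read 'b': push. Stack: eaeab
  Read 'd': push. Stack: eaeabd
  Read 'e': push. Stack: eaeabde
Final stack: "eaeabde" (length 7)

7


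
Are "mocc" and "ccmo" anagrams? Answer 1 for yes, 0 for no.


Strings: "mocc", "ccmo"
Sorted first:  ccmo
Sorted second: ccmo
Sorted forms match => anagrams

1


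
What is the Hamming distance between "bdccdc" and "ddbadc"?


Comparing "bdccdc" and "ddbadc" position by position:
  Position 0: 'b' vs 'd' => differ
  Position 1: 'd' vs 'd' => same
  Position 2: 'c' vs 'b' => differ
  Position 3: 'c' vs 'a' => differ
  Position 4: 'd' vs 'd' => same
  Position 5: 'c' vs 'c' => same
Total differences (Hamming distance): 3

3


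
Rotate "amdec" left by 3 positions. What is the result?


Input: "amdec", rotate left by 3
First 3 characters: "amd"
Remaining characters: "ec"
Concatenate remaining + first: "ec" + "amd" = "ecamd"

ecamd


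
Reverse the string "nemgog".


Input: nemgog
Reading characters right to left:
  Position 5: 'g'
  Position 4: 'o'
  Position 3: 'g'
  Position 2: 'm'
  Position 1: 'e'
  Position 0: 'n'
Reversed: gogmen

gogmen


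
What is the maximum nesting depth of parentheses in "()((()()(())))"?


Input: "()((()()(())))"
Tracking depth:
  Position 0 '(': depth becomes 1
  Position 1 ')': depth becomes 0
  Position 2 '(': depth becomes 1
  Position 3 '(': depth becomes 2
  Position 4 '(': depth becomes 3
  Position 5 ')': depth becomes 2
  Position 6 '(': depth becomes 3
  Position 7 ')': depth becomes 2
  Position 8 '(': depth becomes 3
  Position 9 '(': depth becomes 4
  Position 10 ')': depth becomes 3
  Position 11 ')': depth becomes 2
  Position 12 ')': depth becomes 1
  Position 13 ')': depth becomes 0
Maximum depth reached: 4

4


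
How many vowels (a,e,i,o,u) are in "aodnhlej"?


Input: aodnhlej
Checking each character:
  'a' at position 0: vowel (running total: 1)
  'o' at position 1: vowel (running total: 2)
  'd' at position 2: consonant
  'n' at position 3: consonant
  'h' at position 4: consonant
  'l' at position 5: consonant
  'e' at position 6: vowel (running total: 3)
  'j' at position 7: consonant
Total vowels: 3

3


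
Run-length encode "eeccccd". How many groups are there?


Input: eeccccd
Scanning for consecutive runs:
  Group 1: 'e' x 2 (positions 0-1)
  Group 2: 'c' x 4 (positions 2-5)
  Group 3: 'd' x 1 (positions 6-6)
Total groups: 3

3


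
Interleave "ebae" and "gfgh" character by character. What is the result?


Interleaving "ebae" and "gfgh":
  Position 0: 'e' from first, 'g' from second => "eg"
  Position 1: 'b' from first, 'f' from second => "bf"
  Position 2: 'a' from first, 'g' from second => "ag"
  Position 3: 'e' from first, 'h' from second => "eh"
Result: egbfageh

egbfageh


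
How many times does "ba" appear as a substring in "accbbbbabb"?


Searching for "ba" in "accbbbbabb"
Scanning each position:
  Position 0: "ac" => no
  Position 1: "cc" => no
  Position 2: "cb" => no
  Position 3: "bb" => no
  Position 4: "bb" => no
  Position 5: "bb" => no
  Position 6: "ba" => MATCH
  Position 7: "ab" => no
  Position 8: "bb" => no
Total occurrences: 1

1


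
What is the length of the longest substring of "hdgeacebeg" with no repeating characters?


Input: "hdgeacebeg"
Sliding window (track last position of each char):
  Position 0 ('h'): window [0,0] length 1 -- new best
  Position 1 ('d'): window [0,1] length 2 -- new best
  Position 2 ('g'): window [0,2] length 3 -- new best
  Position 3 ('e'): window [0,3] length 4 -- new best
  Position 4 ('a'): window [0,4] length 5 -- new best
  Position 5 ('c'): window [0,5] length 6 -- new best
  Position 6 ('e'): repeat (last at 3), move window start to 4
  Position 6 ('e'): window [4,6] length 3
  Position 7 ('b'): window [4,7] length 4
  Position 8 ('e'): repeat (last at 6), move window start to 7
  Position 8 ('e'): window [7,8] length 2
  Position 9 ('g'): window [7,9] length 3
Longest substring with no repeats: "hdgeac" with length 6

6


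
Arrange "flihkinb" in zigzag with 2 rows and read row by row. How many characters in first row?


Zigzag "flihkinb" into 2 rows:
Placing characters:
  'f' => row 0
  'l' => row 1
  'i' => row 0
  'h' => row 1
  'k' => row 0
  'i' => row 1
  'n' => row 0
  'b' => row 1
Rows:
  Row 0: "fikn"
  Row 1: "lhib"
First row length: 4

4


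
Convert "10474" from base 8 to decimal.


Input: "10474" in base 8
Positional expansion:
  Digit '1' (value 1) x 8^4 = 4096
  Digit '0' (value 0) x 8^3 = 0
  Digit '4' (value 4) x 8^2 = 256
  Digit '7' (value 7) x 8^1 = 56
  Digit '4' (value 4) x 8^0 = 4
Sum = 4412

4412


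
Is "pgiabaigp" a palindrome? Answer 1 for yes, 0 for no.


Input: pgiabaigp
Reversed: pgiabaigp
  Compare pos 0 ('p') with pos 8 ('p'): match
  Compare pos 1 ('g') with pos 7 ('g'): match
  Compare pos 2 ('i') with pos 6 ('i'): match
  Compare pos 3 ('a') with pos 5 ('a'): match
Result: palindrome

1


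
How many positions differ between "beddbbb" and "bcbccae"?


Comparing "beddbbb" and "bcbccae" position by position:
  Position 0: 'b' vs 'b' => same
  Position 1: 'e' vs 'c' => DIFFER
  Position 2: 'd' vs 'b' => DIFFER
  Position 3: 'd' vs 'c' => DIFFER
  Position 4: 'b' vs 'c' => DIFFER
  Position 5: 'b' vs 'a' => DIFFER
  Position 6: 'b' vs 'e' => DIFFER
Positions that differ: 6

6


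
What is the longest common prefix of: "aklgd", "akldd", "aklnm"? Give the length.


Words: aklgd, akldd, aklnm
  Position 0: all 'a' => match
  Position 1: all 'k' => match
  Position 2: all 'l' => match
  Position 3: ('g', 'd', 'n') => mismatch, stop
LCP = "akl" (length 3)

3


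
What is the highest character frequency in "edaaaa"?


Input: edaaaa
Character counts:
  'a': 4
  'd': 1
  'e': 1
Maximum frequency: 4

4


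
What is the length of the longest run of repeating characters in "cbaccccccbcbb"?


Input: "cbaccccccbcbb"
Scanning for longest run:
  Position 1 ('b'): new char, reset run to 1
  Position 2 ('a'): new char, reset run to 1
  Position 3 ('c'): new char, reset run to 1
  Position 4 ('c'): continues run of 'c', length=2
  Position 5 ('c'): continues run of 'c', length=3
  Position 6 ('c'): continues run of 'c', length=4
  Position 7 ('c'): continues run of 'c', length=5
  Position 8 ('c'): continues run of 'c', length=6
  Position 9 ('b'): new char, reset run to 1
  Position 10 ('c'): new char, reset run to 1
  Position 11 ('b'): new char, reset run to 1
  Position 12 ('b'): continues run of 'b', length=2
Longest run: 'c' with length 6

6


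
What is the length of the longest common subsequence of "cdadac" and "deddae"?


LCS of "cdadac" and "deddae"
DP table:
           d    e    d    d    a    e
      0    0    0    0    0    0    0
  c   0    0    0    0    0    0    0
  d   0    1    1    1    1    1    1
  a   0    1    1    1    1    2    2
  d   0    1    1    2    2    2    2
  a   0    1    1    2    2    3    3
  c   0    1    1    2    2    3    3
LCS length = dp[6][6] = 3

3


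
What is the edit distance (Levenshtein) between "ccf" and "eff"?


Computing edit distance: "ccf" -> "eff"
DP table:
           e    f    f
      0    1    2    3
  c   1    1    2    3
  c   2    2    2    3
  f   3    3    2    2
Edit distance = dp[3][3] = 2

2


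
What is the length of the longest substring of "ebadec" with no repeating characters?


Input: "ebadec"
Sliding window (track last position of each char):
  Position 0 ('e'): window [0,0] length 1 -- new best
  Position 1 ('b'): window [0,1] length 2 -- new best
  Position 2 ('a'): window [0,2] length 3 -- new best
  Position 3 ('d'): window [0,3] length 4 -- new best
  Position 4 ('e'): repeat (last at 0), move window start to 1
  Position 4 ('e'): window [1,4] length 4
  Position 5 ('c'): window [1,5] length 5 -- new best
Longest substring with no repeats: "badec" with length 5

5


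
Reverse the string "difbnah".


Input: difbnah
Reading characters right to left:
  Position 6: 'h'
  Position 5: 'a'
  Position 4: 'n'
  Position 3: 'b'
  Position 2: 'f'
  Position 1: 'i'
  Position 0: 'd'
Reversed: hanbfid

hanbfid


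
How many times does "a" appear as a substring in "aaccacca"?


Searching for "a" in "aaccacca"
Scanning each position:
  Position 0: "a" => MATCH
  Position 1: "a" => MATCH
  Position 2: "c" => no
  Position 3: "c" => no
  Position 4: "a" => MATCH
  Position 5: "c" => no
  Position 6: "c" => no
  Position 7: "a" => MATCH
Total occurrences: 4

4


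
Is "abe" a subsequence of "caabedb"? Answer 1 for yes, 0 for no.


Check if "abe" is a subsequence of "caabedb"
Greedy scan:
  Position 0 ('c'): no match needed
  Position 1 ('a'): matches sub[0] = 'a'
  Position 2 ('a'): no match needed
  Position 3 ('b'): matches sub[1] = 'b'
  Position 4 ('e'): matches sub[2] = 'e'
  Position 5 ('d'): no match needed
  Position 6 ('b'): no match needed
All 3 characters matched => is a subsequence

1


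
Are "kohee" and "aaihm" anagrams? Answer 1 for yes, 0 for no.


Strings: "kohee", "aaihm"
Sorted first:  eehko
Sorted second: aahim
Differ at position 0: 'e' vs 'a' => not anagrams

0


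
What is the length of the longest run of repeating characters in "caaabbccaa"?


Input: "caaabbccaa"
Scanning for longest run:
  Position 1 ('a'): new char, reset run to 1
  Position 2 ('a'): continues run of 'a', length=2
  Position 3 ('a'): continues run of 'a', length=3
  Position 4 ('b'): new char, reset run to 1
  Position 5 ('b'): continues run of 'b', length=2
  Position 6 ('c'): new char, reset run to 1
  Position 7 ('c'): continues run of 'c', length=2
  Position 8 ('a'): new char, reset run to 1
  Position 9 ('a'): continues run of 'a', length=2
Longest run: 'a' with length 3

3


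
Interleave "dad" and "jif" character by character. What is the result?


Interleaving "dad" and "jif":
  Position 0: 'd' from first, 'j' from second => "dj"
  Position 1: 'a' from first, 'i' from second => "ai"
  Position 2: 'd' from first, 'f' from second => "df"
Result: djaidf

djaidf


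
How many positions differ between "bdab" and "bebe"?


Comparing "bdab" and "bebe" position by position:
  Position 0: 'b' vs 'b' => same
  Position 1: 'd' vs 'e' => DIFFER
  Position 2: 'a' vs 'b' => DIFFER
  Position 3: 'b' vs 'e' => DIFFER
Positions that differ: 3

3


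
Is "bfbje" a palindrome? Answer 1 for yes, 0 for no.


Input: bfbje
Reversed: ejbfb
  Compare pos 0 ('b') with pos 4 ('e'): MISMATCH
  Compare pos 1 ('f') with pos 3 ('j'): MISMATCH
Result: not a palindrome

0


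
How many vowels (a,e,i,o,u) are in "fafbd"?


Input: fafbd
Checking each character:
  'f' at position 0: consonant
  'a' at position 1: vowel (running total: 1)
  'f' at position 2: consonant
  'b' at position 3: consonant
  'd' at position 4: consonant
Total vowels: 1

1


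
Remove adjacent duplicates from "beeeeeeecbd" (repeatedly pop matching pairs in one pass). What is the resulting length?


Input: beeeeeeecbd
Stack-based adjacent duplicate removal:
  Read 'b': push. Stack: b
  Read 'e': push. Stack: be
  Read 'e': matches stack top 'e' => pop. Stack: b
  Read 'e': push. Stack: be
  Read 'e': matches stack top 'e' => pop. Stack: b
  Read 'e': push. Stack: be
  Read 'e': matches stack top 'e' => pop. Stack: b
  Read 'e': push. Stack: be
  Read 'c': push. Stack: bec
  Read 'b': push. Stack: becb
  Read 'd': push. Stack: becbd
Final stack: "becbd" (length 5)

5


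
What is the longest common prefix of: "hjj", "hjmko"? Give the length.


Words: hjj, hjmko
  Position 0: all 'h' => match
  Position 1: all 'j' => match
  Position 2: ('j', 'm') => mismatch, stop
LCP = "hj" (length 2)

2


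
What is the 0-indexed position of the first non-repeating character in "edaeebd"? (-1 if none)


Input: edaeebd
Character frequencies:
  'a': 1
  'b': 1
  'd': 2
  'e': 3
Scanning left to right for freq == 1:
  Position 0 ('e'): freq=3, skip
  Position 1 ('d'): freq=2, skip
  Position 2 ('a'): unique! => answer = 2

2


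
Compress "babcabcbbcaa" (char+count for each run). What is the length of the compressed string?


Input: babcabcbbcaa
Runs:
  'b' x 1 => "b1"
  'a' x 1 => "a1"
  'b' x 1 => "b1"
  'c' x 1 => "c1"
  'a' x 1 => "a1"
  'b' x 1 => "b1"
  'c' x 1 => "c1"
  'b' x 2 => "b2"
  'c' x 1 => "c1"
  'a' x 2 => "a2"
Compressed: "b1a1b1c1a1b1c1b2c1a2"
Compressed length: 20

20


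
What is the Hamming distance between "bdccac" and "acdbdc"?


Comparing "bdccac" and "acdbdc" position by position:
  Position 0: 'b' vs 'a' => differ
  Position 1: 'd' vs 'c' => differ
  Position 2: 'c' vs 'd' => differ
  Position 3: 'c' vs 'b' => differ
  Position 4: 'a' vs 'd' => differ
  Position 5: 'c' vs 'c' => same
Total differences (Hamming distance): 5

5


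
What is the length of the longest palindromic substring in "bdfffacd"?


Input: "bdfffacd"
Checking substrings for palindromes:
  [2:5] "fff" (len 3) => palindrome
  [2:4] "ff" (len 2) => palindrome
  [3:5] "ff" (len 2) => palindrome
Longest palindromic substring: "fff" with length 3

3


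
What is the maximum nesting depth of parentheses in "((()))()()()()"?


Input: "((()))()()()()"
Tracking depth:
  Position 0 '(': depth becomes 1
  Position 1 '(': depth becomes 2
  Position 2 '(': depth becomes 3
  Position 3 ')': depth becomes 2
  Position 4 ')': depth becomes 1
  Position 5 ')': depth becomes 0
  Position 6 '(': depth becomes 1
  Position 7 ')': depth becomes 0
  Position 8 '(': depth becomes 1
  Position 9 ')': depth becomes 0
  Position 10 '(': depth becomes 1
  Position 11 ')': depth becomes 0
  Position 12 '(': depth becomes 1
  Position 13 ')': depth becomes 0
Maximum depth reached: 3

3


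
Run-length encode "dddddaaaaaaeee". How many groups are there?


Input: dddddaaaaaaeee
Scanning for consecutive runs:
  Group 1: 'd' x 5 (positions 0-4)
  Group 2: 'a' x 6 (positions 5-10)
  Group 3: 'e' x 3 (positions 11-13)
Total groups: 3

3


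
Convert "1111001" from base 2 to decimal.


Input: "1111001" in base 2
Positional expansion:
  Digit '1' (value 1) x 2^6 = 64
  Digit '1' (value 1) x 2^5 = 32
  Digit '1' (value 1) x 2^4 = 16
  Digit '1' (value 1) x 2^3 = 8
  Digit '0' (value 0) x 2^2 = 0
  Digit '0' (value 0) x 2^1 = 0
  Digit '1' (value 1) x 2^0 = 1
Sum = 121

121


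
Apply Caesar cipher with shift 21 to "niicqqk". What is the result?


Caesar cipher: shift "niicqqk" by 21
  'n' (pos 13) + 21 = pos 8 = 'i'
  'i' (pos 8) + 21 = pos 3 = 'd'
  'i' (pos 8) + 21 = pos 3 = 'd'
  'c' (pos 2) + 21 = pos 23 = 'x'
  'q' (pos 16) + 21 = pos 11 = 'l'
  'q' (pos 16) + 21 = pos 11 = 'l'
  'k' (pos 10) + 21 = pos 5 = 'f'
Result: iddxllf

iddxllf


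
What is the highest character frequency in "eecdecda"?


Input: eecdecda
Character counts:
  'a': 1
  'c': 2
  'd': 2
  'e': 3
Maximum frequency: 3

3


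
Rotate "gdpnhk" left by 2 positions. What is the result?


Input: "gdpnhk", rotate left by 2
First 2 characters: "gd"
Remaining characters: "pnhk"
Concatenate remaining + first: "pnhk" + "gd" = "pnhkgd"

pnhkgd


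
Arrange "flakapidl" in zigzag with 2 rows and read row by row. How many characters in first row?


Zigzag "flakapidl" into 2 rows:
Placing characters:
  'f' => row 0
  'l' => row 1
  'a' => row 0
  'k' => row 1
  'a' => row 0
  'p' => row 1
  'i' => row 0
  'd' => row 1
  'l' => row 0
Rows:
  Row 0: "faail"
  Row 1: "lkpd"
First row length: 5

5


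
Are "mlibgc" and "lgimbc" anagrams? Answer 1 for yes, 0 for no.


Strings: "mlibgc", "lgimbc"
Sorted first:  bcgilm
Sorted second: bcgilm
Sorted forms match => anagrams

1


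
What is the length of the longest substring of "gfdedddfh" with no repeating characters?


Input: "gfdedddfh"
Sliding window (track last position of each char):
  Position 0 ('g'): window [0,0] length 1 -- new best
  Position 1 ('f'): window [0,1] length 2 -- new best
  Position 2 ('d'): window [0,2] length 3 -- new best
  Position 3 ('e'): window [0,3] length 4 -- new best
  Position 4 ('d'): repeat (last at 2), move window start to 3
  Position 4 ('d'): window [3,4] length 2
  Position 5 ('d'): repeat (last at 4), move window start to 5
  Position 5 ('d'): window [5,5] length 1
  Position 6 ('d'): repeat (last at 5), move window start to 6
  Position 6 ('d'): window [6,6] length 1
  Position 7 ('f'): window [6,7] length 2
  Position 8 ('h'): window [6,8] length 3
Longest substring with no repeats: "gfde" with length 4

4


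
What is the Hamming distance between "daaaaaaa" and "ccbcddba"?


Comparing "daaaaaaa" and "ccbcddba" position by position:
  Position 0: 'd' vs 'c' => differ
  Position 1: 'a' vs 'c' => differ
  Position 2: 'a' vs 'b' => differ
  Position 3: 'a' vs 'c' => differ
  Position 4: 'a' vs 'd' => differ
  Position 5: 'a' vs 'd' => differ
  Position 6: 'a' vs 'b' => differ
  Position 7: 'a' vs 'a' => same
Total differences (Hamming distance): 7

7


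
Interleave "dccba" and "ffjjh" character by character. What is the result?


Interleaving "dccba" and "ffjjh":
  Position 0: 'd' from first, 'f' from second => "df"
  Position 1: 'c' from first, 'f' from second => "cf"
  Position 2: 'c' from first, 'j' from second => "cj"
  Position 3: 'b' from first, 'j' from second => "bj"
  Position 4: 'a' from first, 'h' from second => "ah"
Result: dfcfcjbjah

dfcfcjbjah


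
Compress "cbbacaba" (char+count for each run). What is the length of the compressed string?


Input: cbbacaba
Runs:
  'c' x 1 => "c1"
  'b' x 2 => "b2"
  'a' x 1 => "a1"
  'c' x 1 => "c1"
  'a' x 1 => "a1"
  'b' x 1 => "b1"
  'a' x 1 => "a1"
Compressed: "c1b2a1c1a1b1a1"
Compressed length: 14

14
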